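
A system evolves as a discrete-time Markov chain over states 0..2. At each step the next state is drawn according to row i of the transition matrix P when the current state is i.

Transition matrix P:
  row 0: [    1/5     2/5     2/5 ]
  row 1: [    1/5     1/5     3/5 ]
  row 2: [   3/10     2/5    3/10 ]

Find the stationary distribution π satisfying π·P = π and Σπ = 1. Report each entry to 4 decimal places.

π = [0.2424, 0.3333, 0.4242]

Balance equations π_j = Σ_i π_i·P[i][j]:
  π_0 = 1/5·π_0 + 1/5·π_1 + 3/10·π_2
  π_1 = 2/5·π_0 + 1/5·π_1 + 2/5·π_2
  normalize: π_0 + π_1 + π_2 = 1
Solving the linear system gives exactly π = [8/33, 1/3, 14/33].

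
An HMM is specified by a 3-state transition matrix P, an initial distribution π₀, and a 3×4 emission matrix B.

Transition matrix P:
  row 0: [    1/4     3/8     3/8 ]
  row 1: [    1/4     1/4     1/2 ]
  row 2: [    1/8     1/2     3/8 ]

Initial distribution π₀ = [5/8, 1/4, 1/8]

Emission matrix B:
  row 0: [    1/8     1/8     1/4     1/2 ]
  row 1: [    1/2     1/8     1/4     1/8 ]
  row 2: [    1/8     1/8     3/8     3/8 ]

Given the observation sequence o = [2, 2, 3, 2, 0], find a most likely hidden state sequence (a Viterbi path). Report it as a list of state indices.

path = [0, 2, 2, 2, 1]

t=0: δ = [1.562e-01, 6.250e-02, 4.688e-02]  (obs o_0=2)
t=1: δ = [9.766e-03, 1.465e-02, 2.197e-02]  ψ = [0, 0, 0]  (obs o_1=2)
t=2: δ = [1.831e-03, 1.373e-03, 3.090e-03]  ψ = [1, 2, 2]  (obs o_2=3)
t=3: δ = [1.144e-04, 3.862e-04, 4.345e-04]  ψ = [0, 2, 2]  (obs o_3=2)
t=4: δ = [1.207e-05, 1.086e-04, 2.414e-05]  ψ = [1, 2, 1]  (obs o_4=0)
backtrack: best end state = 1; path = [0, 2, 2, 2, 1]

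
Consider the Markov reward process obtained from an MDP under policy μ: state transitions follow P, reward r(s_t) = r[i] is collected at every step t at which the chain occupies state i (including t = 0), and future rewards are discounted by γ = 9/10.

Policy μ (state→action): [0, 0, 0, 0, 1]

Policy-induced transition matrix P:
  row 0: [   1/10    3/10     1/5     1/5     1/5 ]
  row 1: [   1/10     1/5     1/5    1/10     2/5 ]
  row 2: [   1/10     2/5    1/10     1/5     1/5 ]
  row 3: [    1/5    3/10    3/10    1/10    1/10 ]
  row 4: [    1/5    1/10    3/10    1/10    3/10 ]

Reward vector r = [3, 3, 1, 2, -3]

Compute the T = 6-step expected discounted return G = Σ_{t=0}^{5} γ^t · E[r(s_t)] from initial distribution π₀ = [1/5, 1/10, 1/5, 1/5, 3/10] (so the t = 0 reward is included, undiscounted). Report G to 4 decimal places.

t=0: π = [0.2000, 0.1000, 0.2000, 0.2000, 0.3000], E[r] = 0.6000, γ^t·E[r] = 0.600000, running G = 0.600000
t=1: π = [0.1500, 0.2500, 0.2300, 0.1400, 0.2300], E[r] = 1.0200, γ^t·E[r] = 0.918000, running G = 1.518000
t=2: π = [0.1370, 0.2520, 0.2140, 0.1380, 0.2590], E[r] = 0.8800, γ^t·E[r] = 0.712800, running G = 2.230800
t=3: π = [0.1397, 0.2444, 0.2183, 0.1351, 0.2625], E[r] = 0.8533, γ^t·E[r] = 0.622056, running G = 2.852856
t=4: π = [0.1398, 0.2449, 0.2179, 0.1358, 0.2616], E[r] = 0.8586, γ^t·E[r] = 0.563341, running G = 3.416196
t=5: π = [0.1397, 0.2450, 0.2179, 0.1358, 0.2616], E[r] = 0.8590, γ^t·E[r] = 0.507215, running G = 3.923411

G = 3.9234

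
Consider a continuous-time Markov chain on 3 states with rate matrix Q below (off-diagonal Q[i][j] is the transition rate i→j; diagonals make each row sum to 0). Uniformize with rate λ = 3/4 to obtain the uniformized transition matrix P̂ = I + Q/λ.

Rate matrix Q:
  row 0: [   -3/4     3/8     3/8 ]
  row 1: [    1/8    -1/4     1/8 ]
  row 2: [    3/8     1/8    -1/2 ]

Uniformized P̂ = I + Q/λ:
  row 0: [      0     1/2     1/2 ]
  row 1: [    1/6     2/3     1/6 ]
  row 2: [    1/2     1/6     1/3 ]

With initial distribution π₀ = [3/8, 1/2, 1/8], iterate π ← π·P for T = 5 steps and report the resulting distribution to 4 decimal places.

π = [0.2243, 0.4850, 0.2908]

t=0: π = [0.3750, 0.5000, 0.1250]
t=1: π = [0.1458, 0.5417, 0.3125]
t=2: π = [0.2465, 0.4861, 0.2674]
t=3: π = [0.2147, 0.4919, 0.2934]
t=4: π = [0.2287, 0.4842, 0.2871]
t=5: π = [0.2243, 0.4850, 0.2908]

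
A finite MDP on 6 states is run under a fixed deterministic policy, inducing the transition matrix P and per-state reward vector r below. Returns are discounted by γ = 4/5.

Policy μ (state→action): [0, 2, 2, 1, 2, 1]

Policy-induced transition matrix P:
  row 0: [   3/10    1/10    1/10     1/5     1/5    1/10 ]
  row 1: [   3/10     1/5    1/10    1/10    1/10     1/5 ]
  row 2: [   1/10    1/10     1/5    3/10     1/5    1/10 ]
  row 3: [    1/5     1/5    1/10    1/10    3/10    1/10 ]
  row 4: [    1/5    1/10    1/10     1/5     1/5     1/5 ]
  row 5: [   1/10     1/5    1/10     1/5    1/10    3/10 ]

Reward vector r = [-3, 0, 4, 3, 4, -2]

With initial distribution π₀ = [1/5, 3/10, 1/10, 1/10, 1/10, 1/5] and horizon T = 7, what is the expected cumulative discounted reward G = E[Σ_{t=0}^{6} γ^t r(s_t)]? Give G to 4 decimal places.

G = 2.1913

t=0: π = [0.2000, 0.3000, 0.1000, 0.1000, 0.1000, 0.2000], E[r] = 0.1000, γ^t·E[r] = 0.100000, running G = 0.100000
t=1: π = [0.2200, 0.1600, 0.1100, 0.1700, 0.1600, 0.1800], E[r] = 0.5700, γ^t·E[r] = 0.456000, running G = 0.556000
t=2: π = [0.2090, 0.1510, 0.1110, 0.1780, 0.1830, 0.1680], E[r] = 0.7470, γ^t·E[r] = 0.478080, running G = 1.034080
t=3: π = [0.2081, 0.1497, 0.1111, 0.1782, 0.1859, 0.1670], E[r] = 0.7643, γ^t·E[r] = 0.391322, running G = 1.425402
t=4: π = [0.2080, 0.1495, 0.1111, 0.1783, 0.1862, 0.1670], E[r] = 0.7662, γ^t·E[r] = 0.313823, running G = 1.739225
t=5: π = [0.2079, 0.1495, 0.1111, 0.1783, 0.1862, 0.1670], E[r] = 0.7665, γ^t·E[r] = 0.251151, running G = 1.990376
t=6: π = [0.2079, 0.1495, 0.1111, 0.1783, 0.1862, 0.1670], E[r] = 0.7665, γ^t·E[r] = 0.200927, running G = 2.191303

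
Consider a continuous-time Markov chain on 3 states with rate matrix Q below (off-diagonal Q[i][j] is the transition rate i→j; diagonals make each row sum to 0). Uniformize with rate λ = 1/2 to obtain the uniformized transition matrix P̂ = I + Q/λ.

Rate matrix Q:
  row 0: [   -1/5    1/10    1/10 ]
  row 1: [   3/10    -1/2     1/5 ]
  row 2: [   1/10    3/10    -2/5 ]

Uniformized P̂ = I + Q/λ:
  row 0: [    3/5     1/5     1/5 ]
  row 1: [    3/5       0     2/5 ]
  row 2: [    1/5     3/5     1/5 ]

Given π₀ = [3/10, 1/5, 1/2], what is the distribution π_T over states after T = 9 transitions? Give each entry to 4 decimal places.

π = [0.5000, 0.2501, 0.2500]

t=0: π = [0.3000, 0.2000, 0.5000]
t=1: π = [0.4000, 0.3600, 0.2400]
t=2: π = [0.5040, 0.2240, 0.2720]
t=3: π = [0.4912, 0.2640, 0.2448]
t=4: π = [0.5021, 0.2451, 0.2528]
t=5: π = [0.4989, 0.2521, 0.2490]
t=6: π = [0.5004, 0.2492, 0.2504]
t=7: π = [0.4998, 0.2503, 0.2498]
t=8: π = [0.5001, 0.2499, 0.2501]
t=9: π = [0.5000, 0.2501, 0.2500]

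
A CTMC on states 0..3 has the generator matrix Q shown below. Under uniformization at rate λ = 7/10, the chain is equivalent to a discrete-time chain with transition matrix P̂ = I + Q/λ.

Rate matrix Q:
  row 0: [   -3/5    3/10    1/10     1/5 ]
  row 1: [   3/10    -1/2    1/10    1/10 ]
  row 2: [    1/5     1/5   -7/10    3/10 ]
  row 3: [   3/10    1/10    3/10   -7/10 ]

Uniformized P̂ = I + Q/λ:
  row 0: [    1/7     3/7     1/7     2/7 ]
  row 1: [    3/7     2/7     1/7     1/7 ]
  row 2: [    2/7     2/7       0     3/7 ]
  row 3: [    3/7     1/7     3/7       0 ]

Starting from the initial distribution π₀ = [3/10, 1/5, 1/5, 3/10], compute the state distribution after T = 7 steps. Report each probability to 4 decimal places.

π = [0.3138, 0.3007, 0.1773, 0.2083]

t=0: π = [0.3000, 0.2000, 0.2000, 0.3000]
t=1: π = [0.3143, 0.2857, 0.2000, 0.2000]
t=2: π = [0.3102, 0.3020, 0.1714, 0.2163]
t=3: π = [0.3155, 0.2991, 0.1802, 0.2052]
t=4: π = [0.3127, 0.3015, 0.1758, 0.2101]
t=5: π = [0.3141, 0.3004, 0.1778, 0.2077]
t=6: π = [0.3134, 0.3009, 0.1768, 0.2088]
t=7: π = [0.3138, 0.3007, 0.1773, 0.2083]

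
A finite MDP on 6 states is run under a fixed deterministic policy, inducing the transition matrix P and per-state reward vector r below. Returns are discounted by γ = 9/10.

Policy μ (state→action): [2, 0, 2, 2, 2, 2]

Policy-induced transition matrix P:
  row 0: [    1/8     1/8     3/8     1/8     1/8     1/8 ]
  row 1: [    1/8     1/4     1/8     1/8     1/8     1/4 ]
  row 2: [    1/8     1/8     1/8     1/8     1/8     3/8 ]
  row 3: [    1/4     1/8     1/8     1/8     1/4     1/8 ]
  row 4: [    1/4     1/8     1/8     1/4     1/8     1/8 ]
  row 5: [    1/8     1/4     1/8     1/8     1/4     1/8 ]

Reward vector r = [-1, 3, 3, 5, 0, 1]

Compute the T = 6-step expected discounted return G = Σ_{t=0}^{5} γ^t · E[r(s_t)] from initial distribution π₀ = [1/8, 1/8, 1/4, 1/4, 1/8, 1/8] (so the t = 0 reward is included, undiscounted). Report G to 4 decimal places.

t=0: π = [0.1250, 0.1250, 0.2500, 0.2500, 0.1250, 0.1250], E[r] = 2.3750, γ^t·E[r] = 2.375000, running G = 2.375000
t=1: π = [0.1719, 0.1563, 0.1563, 0.1406, 0.1719, 0.2031], E[r] = 1.6719, γ^t·E[r] = 1.504688, running G = 3.879688
t=2: π = [0.1641, 0.1699, 0.1680, 0.1465, 0.1680, 0.1836], E[r] = 1.7656, γ^t·E[r] = 1.430156, running G = 5.309844
t=3: π = [0.1643, 0.1692, 0.1660, 0.1460, 0.1663, 0.1882], E[r] = 1.7595, γ^t·E[r] = 1.282691, running G = 6.592535
t=4: π = [0.1640, 0.1697, 0.1661, 0.1458, 0.1668, 0.1877], E[r] = 1.7598, γ^t·E[r] = 1.154602, running G = 7.747137
t=5: π = [0.1641, 0.1697, 0.1660, 0.1458, 0.1667, 0.1877], E[r] = 1.7599, γ^t·E[r] = 1.039214, running G = 8.786351

G = 8.7864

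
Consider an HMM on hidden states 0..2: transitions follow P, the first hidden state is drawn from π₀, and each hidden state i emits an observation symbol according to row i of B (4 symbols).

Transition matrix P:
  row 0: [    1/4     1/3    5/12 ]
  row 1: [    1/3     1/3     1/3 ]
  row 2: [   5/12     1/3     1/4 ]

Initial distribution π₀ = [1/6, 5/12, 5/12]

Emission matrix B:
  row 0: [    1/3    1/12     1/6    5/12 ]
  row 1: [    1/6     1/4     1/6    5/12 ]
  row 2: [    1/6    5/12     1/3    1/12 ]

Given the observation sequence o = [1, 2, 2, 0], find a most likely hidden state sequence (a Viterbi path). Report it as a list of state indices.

t=0: δ = [1.389e-02, 1.042e-01, 1.736e-01]  (obs o_0=1)
t=1: δ = [1.206e-02, 9.645e-03, 1.447e-02]  ψ = [2, 2, 2]  (obs o_1=2)
t=2: δ = [1.005e-03, 8.038e-04, 1.674e-03]  ψ = [2, 2, 0]  (obs o_2=2)
t=3: δ = [2.326e-04, 9.303e-05, 6.977e-05]  ψ = [2, 2, 0]  (obs o_3=0)
backtrack: best end state = 0; path = [2, 0, 2, 0]

path = [2, 0, 2, 0]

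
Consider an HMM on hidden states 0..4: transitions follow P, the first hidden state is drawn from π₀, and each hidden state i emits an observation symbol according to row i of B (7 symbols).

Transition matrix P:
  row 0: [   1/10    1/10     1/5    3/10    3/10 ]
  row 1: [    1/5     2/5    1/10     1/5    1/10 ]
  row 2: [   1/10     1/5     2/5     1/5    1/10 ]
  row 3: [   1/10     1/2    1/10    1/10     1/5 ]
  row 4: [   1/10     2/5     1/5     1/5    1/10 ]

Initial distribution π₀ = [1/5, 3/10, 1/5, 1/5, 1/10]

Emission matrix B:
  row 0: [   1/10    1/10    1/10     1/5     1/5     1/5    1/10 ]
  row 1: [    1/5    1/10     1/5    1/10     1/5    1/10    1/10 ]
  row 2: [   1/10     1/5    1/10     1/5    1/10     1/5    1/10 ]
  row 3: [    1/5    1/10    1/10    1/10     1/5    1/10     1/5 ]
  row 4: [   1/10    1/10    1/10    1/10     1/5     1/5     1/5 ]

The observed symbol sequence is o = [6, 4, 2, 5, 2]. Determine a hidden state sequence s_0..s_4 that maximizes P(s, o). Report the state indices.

path = [3, 1, 1, 1, 1]

t=0: δ = [2.000e-02, 3.000e-02, 2.000e-02, 4.000e-02, 2.000e-02]  (obs o_0=6)
t=1: δ = [1.200e-03, 4.000e-03, 8.000e-04, 1.200e-03, 1.600e-03]  ψ = [1, 3, 2, 0, 3]  (obs o_1=4)
t=2: δ = [8.000e-05, 3.200e-04, 4.000e-05, 8.000e-05, 4.000e-05]  ψ = [1, 1, 1, 1, 1]  (obs o_2=2)
t=3: δ = [1.280e-05, 1.280e-05, 6.400e-06, 6.400e-06, 6.400e-06]  ψ = [1, 1, 1, 1, 1]  (obs o_3=5)
t=4: δ = [2.560e-07, 1.024e-06, 2.560e-07, 3.840e-07, 3.840e-07]  ψ = [1, 1, 0, 0, 0]  (obs o_4=2)
backtrack: best end state = 1; path = [3, 1, 1, 1, 1]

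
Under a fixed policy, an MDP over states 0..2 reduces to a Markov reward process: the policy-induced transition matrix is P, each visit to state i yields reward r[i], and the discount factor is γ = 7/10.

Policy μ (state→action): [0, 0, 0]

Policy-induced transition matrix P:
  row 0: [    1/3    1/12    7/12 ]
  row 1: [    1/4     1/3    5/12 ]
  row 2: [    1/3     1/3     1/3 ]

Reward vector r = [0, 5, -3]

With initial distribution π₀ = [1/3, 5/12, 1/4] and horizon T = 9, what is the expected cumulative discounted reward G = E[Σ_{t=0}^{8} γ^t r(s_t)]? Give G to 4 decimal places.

G = 1.2419

t=0: π = [0.3333, 0.4167, 0.2500], E[r] = 1.3333, γ^t·E[r] = 1.333333, running G = 1.333333
t=1: π = [0.2986, 0.2500, 0.4514], E[r] = -0.1042, γ^t·E[r] = -0.072917, running G = 1.260417
t=2: π = [0.3125, 0.2587, 0.4288], E[r] = 0.0069, γ^t·E[r] = 0.003403, running G = 1.263819
t=3: π = [0.3118, 0.2552, 0.4330], E[r] = -0.0230, γ^t·E[r] = -0.007890, running G = 1.255929
t=4: π = [0.3121, 0.2554, 0.4325], E[r] = -0.0207, γ^t·E[r] = -0.004967, running G = 1.250962
t=5: π = [0.3121, 0.2553, 0.4326], E[r] = -0.0213, γ^t·E[r] = -0.003582, running G = 1.247380
t=6: π = [0.3121, 0.2553, 0.4326], E[r] = -0.0213, γ^t·E[r] = -0.002502, running G = 1.244878
t=7: π = [0.3121, 0.2553, 0.4326], E[r] = -0.0213, γ^t·E[r] = -0.001752, running G = 1.243126
t=8: π = [0.3121, 0.2553, 0.4326], E[r] = -0.0213, γ^t·E[r] = -0.001227, running G = 1.241899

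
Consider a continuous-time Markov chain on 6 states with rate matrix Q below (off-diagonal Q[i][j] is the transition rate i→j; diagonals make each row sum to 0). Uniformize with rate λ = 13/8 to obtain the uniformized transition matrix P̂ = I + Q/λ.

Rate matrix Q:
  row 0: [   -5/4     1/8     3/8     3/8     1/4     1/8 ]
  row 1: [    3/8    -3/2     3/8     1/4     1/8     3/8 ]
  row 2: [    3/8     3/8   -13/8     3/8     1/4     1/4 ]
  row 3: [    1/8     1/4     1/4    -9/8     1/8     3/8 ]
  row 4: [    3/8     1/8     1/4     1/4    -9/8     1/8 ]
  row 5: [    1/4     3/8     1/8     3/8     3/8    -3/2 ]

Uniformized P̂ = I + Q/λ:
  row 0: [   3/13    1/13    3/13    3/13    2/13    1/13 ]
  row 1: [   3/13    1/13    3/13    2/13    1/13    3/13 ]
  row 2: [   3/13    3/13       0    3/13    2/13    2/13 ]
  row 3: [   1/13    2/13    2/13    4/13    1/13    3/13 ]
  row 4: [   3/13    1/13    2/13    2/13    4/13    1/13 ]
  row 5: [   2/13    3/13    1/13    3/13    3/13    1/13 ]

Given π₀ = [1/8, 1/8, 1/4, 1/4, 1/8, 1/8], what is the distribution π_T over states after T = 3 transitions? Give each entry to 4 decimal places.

π = [0.1850, 0.1395, 0.1445, 0.2252, 0.1618, 0.1441]

t=0: π = [0.1250, 0.1250, 0.2500, 0.2500, 0.1250, 0.1250]
t=1: π = [0.1827, 0.1538, 0.1250, 0.2308, 0.1538, 0.1538]
t=2: π = [0.1834, 0.1376, 0.1487, 0.2249, 0.1598, 0.1457]
t=3: π = [0.1850, 0.1395, 0.1445, 0.2252, 0.1618, 0.1441]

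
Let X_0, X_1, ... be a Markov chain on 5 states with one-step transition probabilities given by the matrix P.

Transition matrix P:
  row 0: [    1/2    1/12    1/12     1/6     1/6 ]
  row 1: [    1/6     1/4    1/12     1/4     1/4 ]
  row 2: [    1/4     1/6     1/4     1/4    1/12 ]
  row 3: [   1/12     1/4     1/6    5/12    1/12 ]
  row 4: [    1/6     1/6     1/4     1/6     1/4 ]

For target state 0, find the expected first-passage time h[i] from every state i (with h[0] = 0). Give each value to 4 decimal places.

h = [0.0000, 6.3797, 5.7722, 6.9873, 6.2278]

First-step conditioning: h[0] = 0; for i ≠ 0, h[i] = 1 + Σ_k P[i][k]·h[k].
  h[1] = 1 + 1/4·h[1] + 1/12·h[2] + 1/4·h[3] + 1/4·h[4]
  h[2] = 1 + 1/6·h[1] + 1/4·h[2] + 1/4·h[3] + 1/12·h[4]
  h[3] = 1 + 1/4·h[1] + 1/6·h[2] + 5/12·h[3] + 1/12·h[4]
  h[4] = 1 + 1/6·h[1] + 1/4·h[2] + 1/6·h[3] + 1/4·h[4]
Solving the 4×4 linear system over states ≠ 0 gives exactly h = [0, 504/79, 456/79, 552/79, 492/79] (h[0] = 0 is the target).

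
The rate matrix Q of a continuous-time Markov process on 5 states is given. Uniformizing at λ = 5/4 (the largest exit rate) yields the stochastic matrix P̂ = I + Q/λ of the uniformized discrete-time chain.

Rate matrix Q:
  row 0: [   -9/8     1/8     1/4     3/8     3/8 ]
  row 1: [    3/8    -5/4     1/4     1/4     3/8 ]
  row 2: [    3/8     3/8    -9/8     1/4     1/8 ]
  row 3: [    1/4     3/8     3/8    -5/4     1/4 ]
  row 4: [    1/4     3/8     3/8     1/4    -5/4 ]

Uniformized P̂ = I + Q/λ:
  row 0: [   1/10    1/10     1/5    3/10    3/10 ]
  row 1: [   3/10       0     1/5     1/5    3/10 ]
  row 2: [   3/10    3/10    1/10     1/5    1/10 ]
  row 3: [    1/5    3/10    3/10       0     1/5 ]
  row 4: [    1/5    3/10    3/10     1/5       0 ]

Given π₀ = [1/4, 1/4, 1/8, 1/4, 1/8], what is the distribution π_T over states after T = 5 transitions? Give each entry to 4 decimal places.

t=0: π = [0.2500, 0.2500, 0.1250, 0.2500, 0.1250]
t=1: π = [0.2125, 0.1750, 0.2250, 0.1750, 0.2125]
t=2: π = [0.2188, 0.2050, 0.2163, 0.1863, 0.1738]
t=3: π = [0.2203, 0.1948, 0.2144, 0.1846, 0.1860]
t=4: π = [0.2189, 0.1975, 0.2156, 0.1851, 0.1829]
t=5: π = [0.2194, 0.1970, 0.2152, 0.1849, 0.1835]

π = [0.2194, 0.1970, 0.2152, 0.1849, 0.1835]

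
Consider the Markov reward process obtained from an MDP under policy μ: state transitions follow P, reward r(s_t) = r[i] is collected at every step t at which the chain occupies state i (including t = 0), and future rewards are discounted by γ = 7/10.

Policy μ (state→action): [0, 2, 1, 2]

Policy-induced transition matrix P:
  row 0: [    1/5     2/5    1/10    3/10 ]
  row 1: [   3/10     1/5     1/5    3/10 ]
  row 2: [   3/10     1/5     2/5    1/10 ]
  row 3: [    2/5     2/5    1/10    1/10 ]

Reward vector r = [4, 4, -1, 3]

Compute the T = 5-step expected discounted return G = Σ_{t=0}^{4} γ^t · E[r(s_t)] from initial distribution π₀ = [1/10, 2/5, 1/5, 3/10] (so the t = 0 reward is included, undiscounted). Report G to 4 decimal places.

G = 7.7126

t=0: π = [0.1000, 0.4000, 0.2000, 0.3000], E[r] = 2.7000, γ^t·E[r] = 2.700000, running G = 2.700000
t=1: π = [0.3200, 0.2800, 0.2000, 0.2000], E[r] = 2.8000, γ^t·E[r] = 1.960000, running G = 4.660000
t=2: π = [0.2880, 0.3040, 0.1880, 0.2200], E[r] = 2.8400, γ^t·E[r] = 1.391600, running G = 6.051600
t=3: π = [0.2932, 0.3016, 0.1868, 0.2184], E[r] = 2.8476, γ^t·E[r] = 0.976727, running G = 7.028327
t=4: π = [0.2925, 0.3023, 0.1862, 0.2190], E[r] = 2.8500, γ^t·E[r] = 0.684295, running G = 7.712621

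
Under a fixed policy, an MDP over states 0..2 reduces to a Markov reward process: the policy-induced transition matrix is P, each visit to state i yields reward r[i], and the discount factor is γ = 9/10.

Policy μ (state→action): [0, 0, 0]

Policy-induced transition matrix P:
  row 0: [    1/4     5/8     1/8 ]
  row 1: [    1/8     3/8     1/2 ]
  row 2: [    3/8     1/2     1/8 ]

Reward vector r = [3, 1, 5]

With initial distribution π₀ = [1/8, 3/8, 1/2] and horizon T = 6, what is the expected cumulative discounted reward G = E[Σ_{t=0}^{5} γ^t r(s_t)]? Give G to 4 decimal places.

G = 12.9967

t=0: π = [0.1250, 0.3750, 0.5000], E[r] = 3.2500, γ^t·E[r] = 3.250000, running G = 3.250000
t=1: π = [0.2656, 0.4688, 0.2656], E[r] = 2.5938, γ^t·E[r] = 2.334375, running G = 5.584375
t=2: π = [0.2246, 0.4746, 0.3008], E[r] = 2.6523, γ^t·E[r] = 2.148398, running G = 7.732773
t=3: π = [0.2283, 0.4688, 0.3030], E[r] = 2.6685, γ^t·E[r] = 1.945305, running G = 9.678079
t=4: π = [0.2293, 0.4699, 0.3008], E[r] = 2.6617, γ^t·E[r] = 1.746330, running G = 11.424408
t=5: π = [0.2289, 0.4699, 0.3012], E[r] = 2.6626, γ^t·E[r] = 1.572251, running G = 12.996659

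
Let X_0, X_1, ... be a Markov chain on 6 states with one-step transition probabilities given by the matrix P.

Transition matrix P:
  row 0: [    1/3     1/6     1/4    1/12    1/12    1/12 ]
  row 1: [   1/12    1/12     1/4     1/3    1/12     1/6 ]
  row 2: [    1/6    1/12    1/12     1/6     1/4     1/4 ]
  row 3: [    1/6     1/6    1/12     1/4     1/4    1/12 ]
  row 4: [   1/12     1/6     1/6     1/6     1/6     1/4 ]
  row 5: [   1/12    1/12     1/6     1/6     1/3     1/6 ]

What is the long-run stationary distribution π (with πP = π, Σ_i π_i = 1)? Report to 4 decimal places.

π = [0.1502, 0.1285, 0.1606, 0.1915, 0.2008, 0.1683]

Balance equations π_j = Σ_i π_i·P[i][j]:
  π_0 = 1/3·π_0 + 1/12·π_1 + 1/6·π_2 + 1/6·π_3 + 1/12·π_4 + 1/12·π_5
  π_1 = 1/6·π_0 + 1/12·π_1 + 1/12·π_2 + 1/6·π_3 + 1/6·π_4 + 1/12·π_5
  π_2 = 1/4·π_0 + 1/4·π_1 + 1/12·π_2 + 1/12·π_3 + 1/6·π_4 + 1/6·π_5
  π_3 = 1/12·π_0 + 1/3·π_1 + 1/6·π_2 + 1/4·π_3 + 1/6·π_4 + 1/6·π_5
  π_4 = 1/12·π_0 + 1/12·π_1 + 1/4·π_2 + 1/4·π_3 + 1/6·π_4 + 1/3·π_5
  normalize: π_0 + π_1 + π_2 + π_3 + π_4 + π_5 = 1
Solving the linear system gives exactly π = [291/1937, 249/1937, 311/1937, 371/1937, 389/1937, 326/1937].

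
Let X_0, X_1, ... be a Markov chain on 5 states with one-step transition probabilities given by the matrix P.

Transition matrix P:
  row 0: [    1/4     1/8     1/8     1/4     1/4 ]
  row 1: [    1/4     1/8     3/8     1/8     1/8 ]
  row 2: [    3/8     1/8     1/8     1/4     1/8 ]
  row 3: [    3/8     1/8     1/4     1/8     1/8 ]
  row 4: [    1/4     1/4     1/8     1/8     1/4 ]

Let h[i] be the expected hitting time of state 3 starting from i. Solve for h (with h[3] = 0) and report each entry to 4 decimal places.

First-step conditioning: h[3] = 0; for i ≠ 3, h[i] = 1 + Σ_k P[i][k]·h[k].
  h[0] = 1 + 1/4·h[0] + 1/8·h[1] + 1/8·h[2] + 1/4·h[4]
  h[1] = 1 + 1/4·h[0] + 1/8·h[1] + 3/8·h[2] + 1/8·h[4]
  h[2] = 1 + 3/8·h[0] + 1/8·h[1] + 1/8·h[2] + 1/8·h[4]
  h[4] = 1 + 1/4·h[0] + 1/4·h[1] + 1/8·h[2] + 1/4·h[4]
Solving the 4×4 linear system over states ≠ 3 gives exactly h = [464/95, 512/95, 24/5, 0, 528/95] (h[3] = 0 is the target).

h = [4.8842, 5.3895, 4.8000, 0.0000, 5.5579]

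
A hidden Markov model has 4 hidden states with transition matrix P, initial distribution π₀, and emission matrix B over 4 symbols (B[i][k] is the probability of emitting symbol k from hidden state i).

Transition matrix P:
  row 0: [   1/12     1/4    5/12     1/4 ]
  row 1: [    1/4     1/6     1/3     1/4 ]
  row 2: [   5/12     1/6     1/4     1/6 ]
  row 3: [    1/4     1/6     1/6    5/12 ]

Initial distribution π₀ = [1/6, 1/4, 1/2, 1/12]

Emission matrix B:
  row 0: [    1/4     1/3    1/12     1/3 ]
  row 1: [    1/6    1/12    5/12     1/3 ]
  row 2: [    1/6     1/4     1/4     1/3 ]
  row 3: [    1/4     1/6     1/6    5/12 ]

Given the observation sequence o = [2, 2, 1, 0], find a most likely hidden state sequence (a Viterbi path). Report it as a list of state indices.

path = [1, 2, 0, 2]

t=0: δ = [1.389e-02, 1.042e-01, 1.250e-01, 1.389e-02]  (obs o_0=2)
t=1: δ = [4.340e-03, 8.681e-03, 8.681e-03, 4.340e-03]  ψ = [2, 2, 1, 1]  (obs o_1=2)
t=2: δ = [1.206e-03, 1.206e-04, 7.234e-04, 3.617e-04]  ψ = [2, 1, 1, 1]  (obs o_2=1)
t=3: δ = [7.535e-05, 5.023e-05, 8.372e-05, 7.535e-05]  ψ = [2, 0, 0, 0]  (obs o_3=0)
backtrack: best end state = 2; path = [1, 2, 0, 2]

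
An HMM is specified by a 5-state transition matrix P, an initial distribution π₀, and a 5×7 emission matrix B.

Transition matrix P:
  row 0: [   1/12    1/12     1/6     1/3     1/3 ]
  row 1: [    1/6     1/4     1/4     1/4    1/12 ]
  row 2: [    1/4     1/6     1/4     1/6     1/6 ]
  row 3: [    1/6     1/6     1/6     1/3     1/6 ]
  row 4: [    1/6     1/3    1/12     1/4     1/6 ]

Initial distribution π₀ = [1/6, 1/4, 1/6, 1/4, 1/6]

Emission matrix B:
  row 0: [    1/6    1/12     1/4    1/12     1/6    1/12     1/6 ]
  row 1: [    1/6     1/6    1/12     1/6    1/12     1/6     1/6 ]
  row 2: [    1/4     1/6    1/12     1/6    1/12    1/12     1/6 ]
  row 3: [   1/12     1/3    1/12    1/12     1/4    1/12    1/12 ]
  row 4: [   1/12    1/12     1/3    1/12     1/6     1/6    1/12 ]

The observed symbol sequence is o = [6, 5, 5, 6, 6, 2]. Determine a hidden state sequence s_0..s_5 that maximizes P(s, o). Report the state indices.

t=0: δ = [2.778e-02, 4.167e-02, 2.778e-02, 2.083e-02, 1.389e-02]  (obs o_0=6)
t=1: δ = [5.787e-04, 1.736e-03, 8.681e-04, 8.681e-04, 1.543e-03]  ψ = [1, 1, 1, 1, 0]  (obs o_1=5)
t=2: δ = [2.411e-05, 8.573e-05, 3.617e-05, 3.617e-05, 4.287e-05]  ψ = [1, 4, 1, 1, 4]  (obs o_2=5)
t=3: δ = [2.381e-06, 3.572e-06, 3.572e-06, 1.786e-06, 6.698e-07]  ψ = [1, 1, 1, 1, 0]  (obs o_3=6)
t=4: δ = [1.488e-07, 1.488e-07, 1.488e-07, 7.442e-08, 6.615e-08]  ψ = [2, 1, 1, 1, 0]  (obs o_4=6)
t=5: δ = [9.303e-09, 3.101e-09, 3.101e-09, 4.135e-09, 1.654e-08]  ψ = [2, 1, 1, 0, 0]  (obs o_5=2)
backtrack: best end state = 4; path = [0, 4, 1, 2, 0, 4]

path = [0, 4, 1, 2, 0, 4]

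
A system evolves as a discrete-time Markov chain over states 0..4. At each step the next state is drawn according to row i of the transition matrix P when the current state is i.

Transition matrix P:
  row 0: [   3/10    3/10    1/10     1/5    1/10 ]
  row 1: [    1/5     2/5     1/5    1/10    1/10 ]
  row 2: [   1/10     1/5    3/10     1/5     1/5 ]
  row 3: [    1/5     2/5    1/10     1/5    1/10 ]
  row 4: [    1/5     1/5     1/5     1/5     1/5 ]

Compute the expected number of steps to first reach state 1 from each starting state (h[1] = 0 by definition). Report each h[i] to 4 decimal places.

h = [3.4102, 0.0000, 3.8905, 3.0692, 3.8425]

First-step conditioning: h[1] = 0; for i ≠ 1, h[i] = 1 + Σ_k P[i][k]·h[k].
  h[0] = 1 + 3/10·h[0] + 1/10·h[2] + 1/5·h[3] + 1/10·h[4]
  h[2] = 1 + 1/10·h[0] + 3/10·h[2] + 1/5·h[3] + 1/5·h[4]
  h[3] = 1 + 1/5·h[0] + 1/10·h[2] + 1/5·h[3] + 1/10·h[4]
  h[4] = 1 + 1/5·h[0] + 1/5·h[2] + 1/5·h[3] + 1/5·h[4]
Solving the 4×4 linear system over states ≠ 1 gives exactly h = [3550/1041, 0, 1350/347, 1065/347, 4000/1041] (h[1] = 0 is the target).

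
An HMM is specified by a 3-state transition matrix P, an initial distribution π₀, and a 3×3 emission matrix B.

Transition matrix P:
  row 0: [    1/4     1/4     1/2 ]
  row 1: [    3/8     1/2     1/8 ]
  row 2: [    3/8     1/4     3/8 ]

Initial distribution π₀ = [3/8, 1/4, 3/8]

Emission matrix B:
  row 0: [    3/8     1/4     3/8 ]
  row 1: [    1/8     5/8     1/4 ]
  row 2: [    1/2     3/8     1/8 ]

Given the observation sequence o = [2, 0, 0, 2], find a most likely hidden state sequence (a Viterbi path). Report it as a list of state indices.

t=0: δ = [1.406e-01, 6.250e-02, 4.688e-02]  (obs o_0=2)
t=1: δ = [1.318e-02, 4.395e-03, 3.516e-02]  ψ = [0, 0, 0]  (obs o_1=0)
t=2: δ = [4.944e-03, 1.099e-03, 6.592e-03]  ψ = [2, 2, 2]  (obs o_2=0)
t=3: δ = [9.270e-04, 4.120e-04, 3.090e-04]  ψ = [2, 2, 0]  (obs o_3=2)
backtrack: best end state = 0; path = [0, 2, 2, 0]

path = [0, 2, 2, 0]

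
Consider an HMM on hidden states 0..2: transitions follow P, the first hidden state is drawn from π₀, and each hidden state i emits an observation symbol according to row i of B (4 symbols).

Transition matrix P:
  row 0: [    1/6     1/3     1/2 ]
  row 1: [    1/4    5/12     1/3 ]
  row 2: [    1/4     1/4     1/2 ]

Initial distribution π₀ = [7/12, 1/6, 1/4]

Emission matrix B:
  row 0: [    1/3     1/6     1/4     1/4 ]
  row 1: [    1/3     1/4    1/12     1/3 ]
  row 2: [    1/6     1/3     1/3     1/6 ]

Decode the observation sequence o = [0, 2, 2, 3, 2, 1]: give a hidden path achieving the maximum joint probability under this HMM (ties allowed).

path = [0, 2, 2, 2, 2, 2]

t=0: δ = [1.944e-01, 5.556e-02, 4.167e-02]  (obs o_0=0)
t=1: δ = [8.102e-03, 5.401e-03, 3.241e-02]  ψ = [0, 0, 0]  (obs o_1=2)
t=2: δ = [2.025e-03, 6.752e-04, 5.401e-03]  ψ = [2, 2, 2]  (obs o_2=2)
t=3: δ = [3.376e-04, 4.501e-04, 4.501e-04]  ψ = [2, 2, 2]  (obs o_3=3)
t=4: δ = [2.813e-05, 1.563e-05, 7.502e-05]  ψ = [1, 1, 2]  (obs o_4=2)
t=5: δ = [3.126e-06, 4.689e-06, 1.250e-05]  ψ = [2, 2, 2]  (obs o_5=1)
backtrack: best end state = 2; path = [0, 2, 2, 2, 2, 2]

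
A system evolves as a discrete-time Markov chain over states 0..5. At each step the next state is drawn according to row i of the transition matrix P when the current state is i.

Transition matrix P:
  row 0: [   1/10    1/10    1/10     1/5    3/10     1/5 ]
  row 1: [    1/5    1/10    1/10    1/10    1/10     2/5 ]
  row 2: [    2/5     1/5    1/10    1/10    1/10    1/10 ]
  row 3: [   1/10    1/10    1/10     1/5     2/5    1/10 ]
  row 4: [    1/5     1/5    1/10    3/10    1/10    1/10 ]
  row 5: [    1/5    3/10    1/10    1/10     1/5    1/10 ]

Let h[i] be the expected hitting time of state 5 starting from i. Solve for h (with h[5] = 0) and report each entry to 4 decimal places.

h = [5.7530, 4.4561, 6.0523, 6.3705, 6.1758, 0.0000]

First-step conditioning: h[5] = 0; for i ≠ 5, h[i] = 1 + Σ_k P[i][k]·h[k].
  h[0] = 1 + 1/10·h[0] + 1/10·h[1] + 1/10·h[2] + 1/5·h[3] + 3/10·h[4]
  h[1] = 1 + 1/5·h[0] + 1/10·h[1] + 1/10·h[2] + 1/10·h[3] + 1/10·h[4]
  h[2] = 1 + 2/5·h[0] + 1/5·h[1] + 1/10·h[2] + 1/10·h[3] + 1/10·h[4]
  h[3] = 1 + 1/10·h[0] + 1/10·h[1] + 1/10·h[2] + 1/5·h[3] + 2/5·h[4]
  h[4] = 1 + 1/5·h[0] + 1/5·h[1] + 1/10·h[2] + 3/10·h[3] + 1/10·h[4]
Solving the 5×5 linear system over states ≠ 5 gives exactly h = [2422/421, 1876/421, 2548/421, 2682/421, 2600/421, 0] (h[5] = 0 is the target).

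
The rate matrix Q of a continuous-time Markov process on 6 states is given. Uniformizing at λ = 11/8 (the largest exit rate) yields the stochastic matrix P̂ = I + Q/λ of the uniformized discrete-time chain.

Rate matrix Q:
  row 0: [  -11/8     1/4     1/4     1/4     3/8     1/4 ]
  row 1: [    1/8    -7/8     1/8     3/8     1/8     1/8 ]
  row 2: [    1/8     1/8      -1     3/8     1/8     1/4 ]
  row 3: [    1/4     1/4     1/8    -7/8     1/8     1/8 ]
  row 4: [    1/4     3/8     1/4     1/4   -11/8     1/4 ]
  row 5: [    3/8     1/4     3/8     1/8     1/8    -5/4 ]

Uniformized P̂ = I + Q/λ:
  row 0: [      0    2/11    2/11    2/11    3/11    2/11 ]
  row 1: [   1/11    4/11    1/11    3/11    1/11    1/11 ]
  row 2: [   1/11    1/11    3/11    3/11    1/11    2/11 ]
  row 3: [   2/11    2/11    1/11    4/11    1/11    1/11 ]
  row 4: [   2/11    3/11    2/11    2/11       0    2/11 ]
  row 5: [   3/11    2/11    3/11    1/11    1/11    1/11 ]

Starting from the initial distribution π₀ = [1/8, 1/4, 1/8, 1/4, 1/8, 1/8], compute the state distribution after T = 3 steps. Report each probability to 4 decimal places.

π = [0.1344, 0.2162, 0.1657, 0.2507, 0.1055, 0.1276]

t=0: π = [0.1250, 0.2500, 0.1250, 0.2500, 0.1250, 0.1250]
t=1: π = [0.1364, 0.2273, 0.1591, 0.2500, 0.1023, 0.1250]
t=2: π = [0.1333, 0.2180, 0.1643, 0.2510, 0.1064, 0.1271]
t=3: π = [0.1344, 0.2162, 0.1657, 0.2507, 0.1055, 0.1276]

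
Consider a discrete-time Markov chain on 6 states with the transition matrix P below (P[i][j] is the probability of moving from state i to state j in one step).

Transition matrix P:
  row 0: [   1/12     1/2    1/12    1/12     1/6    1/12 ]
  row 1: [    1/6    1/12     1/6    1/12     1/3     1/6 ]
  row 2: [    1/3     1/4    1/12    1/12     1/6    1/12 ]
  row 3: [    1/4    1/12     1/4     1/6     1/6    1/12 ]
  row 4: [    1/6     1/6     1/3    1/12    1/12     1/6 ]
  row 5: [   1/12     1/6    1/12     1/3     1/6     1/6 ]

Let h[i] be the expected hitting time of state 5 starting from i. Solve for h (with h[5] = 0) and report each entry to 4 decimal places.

First-step conditioning: h[5] = 0; for i ≠ 5, h[i] = 1 + Σ_k P[i][k]·h[k].
  h[0] = 1 + 1/12·h[0] + 1/2·h[1] + 1/12·h[2] + 1/12·h[3] + 1/6·h[4]
  h[1] = 1 + 1/6·h[0] + 1/12·h[1] + 1/6·h[2] + 1/12·h[3] + 1/3·h[4]
  h[2] = 1 + 1/3·h[0] + 1/4·h[1] + 1/12·h[2] + 1/12·h[3] + 1/6·h[4]
  h[3] = 1 + 1/4·h[0] + 1/12·h[1] + 1/4·h[2] + 1/6·h[3] + 1/6·h[4]
  h[4] = 1 + 1/6·h[0] + 1/6·h[1] + 1/3·h[2] + 1/12·h[3] + 1/12·h[4]
Solving the 5×5 linear system over states ≠ 5 gives exactly h = [374/45, 70/9, 76/9, 386/45, 118/15, 0] (h[5] = 0 is the target).

h = [8.3111, 7.7778, 8.4444, 8.5778, 7.8667, 0.0000]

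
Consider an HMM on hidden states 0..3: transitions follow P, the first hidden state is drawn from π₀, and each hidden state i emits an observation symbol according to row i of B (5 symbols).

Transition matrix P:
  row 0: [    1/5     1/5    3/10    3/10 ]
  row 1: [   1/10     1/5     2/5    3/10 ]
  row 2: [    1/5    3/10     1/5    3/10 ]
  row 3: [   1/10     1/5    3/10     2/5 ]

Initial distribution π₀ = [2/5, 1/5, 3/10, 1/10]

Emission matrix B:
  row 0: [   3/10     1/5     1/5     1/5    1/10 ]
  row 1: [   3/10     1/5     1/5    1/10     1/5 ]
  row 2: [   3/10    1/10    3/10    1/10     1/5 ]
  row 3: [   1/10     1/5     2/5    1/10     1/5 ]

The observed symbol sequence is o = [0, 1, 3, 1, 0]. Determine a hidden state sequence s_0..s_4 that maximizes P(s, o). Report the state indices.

t=0: δ = [1.200e-01, 6.000e-02, 9.000e-02, 1.000e-02]  (obs o_0=0)
t=1: δ = [4.800e-03, 5.400e-03, 3.600e-03, 7.200e-03]  ψ = [0, 2, 0, 0]  (obs o_1=1)
t=2: δ = [1.920e-04, 1.440e-04, 2.160e-04, 2.880e-04]  ψ = [0, 3, 1, 3]  (obs o_2=3)
t=3: δ = [8.640e-06, 1.296e-05, 8.640e-06, 2.304e-05]  ψ = [2, 2, 3, 3]  (obs o_3=1)
t=4: δ = [6.912e-07, 1.382e-06, 2.074e-06, 9.216e-07]  ψ = [3, 3, 3, 3]  (obs o_4=0)
backtrack: best end state = 2; path = [0, 3, 3, 3, 2]

path = [0, 3, 3, 3, 2]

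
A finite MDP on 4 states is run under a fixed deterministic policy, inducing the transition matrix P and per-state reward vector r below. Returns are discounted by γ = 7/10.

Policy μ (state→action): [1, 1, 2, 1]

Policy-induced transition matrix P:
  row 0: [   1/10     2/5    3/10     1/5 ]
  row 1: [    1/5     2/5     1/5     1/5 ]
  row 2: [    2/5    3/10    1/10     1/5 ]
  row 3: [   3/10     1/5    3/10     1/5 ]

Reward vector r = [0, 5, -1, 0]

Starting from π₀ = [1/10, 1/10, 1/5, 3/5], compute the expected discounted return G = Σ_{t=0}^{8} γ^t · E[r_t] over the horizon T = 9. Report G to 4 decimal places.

G = 3.2258

t=0: π = [0.1000, 0.1000, 0.2000, 0.6000], E[r] = 0.3000, γ^t·E[r] = 0.300000, running G = 0.300000
t=1: π = [0.2900, 0.2600, 0.2500, 0.2000], E[r] = 1.0500, γ^t·E[r] = 0.735000, running G = 1.035000
t=2: π = [0.2410, 0.3350, 0.2240, 0.2000], E[r] = 1.4510, γ^t·E[r] = 0.710990, running G = 1.745990
t=3: π = [0.2407, 0.3376, 0.2217, 0.2000], E[r] = 1.4663, γ^t·E[r] = 0.502941, running G = 2.248931
t=4: π = [0.2403, 0.3378, 0.2219, 0.2000], E[r] = 1.4673, γ^t·E[r] = 0.352287, running G = 2.601218
t=5: π = [0.2404, 0.3378, 0.2218, 0.2000], E[r] = 1.4672, γ^t·E[r] = 0.246594, running G = 2.847812
t=6: π = [0.2403, 0.3378, 0.2219, 0.2000], E[r] = 1.4672, γ^t·E[r] = 0.172618, running G = 3.020430
t=7: π = [0.2403, 0.3378, 0.2218, 0.2000], E[r] = 1.4672, γ^t·E[r] = 0.120832, running G = 3.141263
t=8: π = [0.2403, 0.3378, 0.2218, 0.2000], E[r] = 1.4672, γ^t·E[r] = 0.084583, running G = 3.225845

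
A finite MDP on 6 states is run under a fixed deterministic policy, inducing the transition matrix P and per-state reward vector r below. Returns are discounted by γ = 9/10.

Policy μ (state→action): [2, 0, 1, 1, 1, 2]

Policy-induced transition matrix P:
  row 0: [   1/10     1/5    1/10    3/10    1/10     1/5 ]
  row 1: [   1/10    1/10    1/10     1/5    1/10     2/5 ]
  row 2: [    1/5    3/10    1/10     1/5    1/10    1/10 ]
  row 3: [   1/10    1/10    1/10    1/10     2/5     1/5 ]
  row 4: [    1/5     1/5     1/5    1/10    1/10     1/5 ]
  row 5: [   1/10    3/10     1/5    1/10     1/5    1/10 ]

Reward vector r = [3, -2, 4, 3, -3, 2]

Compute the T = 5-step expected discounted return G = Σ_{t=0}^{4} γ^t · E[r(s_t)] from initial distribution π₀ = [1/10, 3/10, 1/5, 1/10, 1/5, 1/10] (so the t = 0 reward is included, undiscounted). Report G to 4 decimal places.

G = 3.4101

t=0: π = [0.1000, 0.3000, 0.2000, 0.1000, 0.2000, 0.1000], E[r] = 0.4000, γ^t·E[r] = 0.400000, running G = 0.400000
t=1: π = [0.1400, 0.1900, 0.1300, 0.1700, 0.1400, 0.2300], E[r] = 1.1100, γ^t·E[r] = 0.999000, running G = 1.399000
t=2: π = [0.1270, 0.2000, 0.1370, 0.1600, 0.1740, 0.2020], E[r] = 0.8910, γ^t·E[r] = 0.721710, running G = 2.120710
t=3: π = [0.1311, 0.1979, 0.1376, 0.1591, 0.1682, 0.2061], E[r] = 0.9328, γ^t·E[r] = 0.680011, running G = 2.800721
t=4: π = [0.1306, 0.1987, 0.1374, 0.1598, 0.1683, 0.2052], E[r] = 0.9288, γ^t·E[r] = 0.609405, running G = 3.410127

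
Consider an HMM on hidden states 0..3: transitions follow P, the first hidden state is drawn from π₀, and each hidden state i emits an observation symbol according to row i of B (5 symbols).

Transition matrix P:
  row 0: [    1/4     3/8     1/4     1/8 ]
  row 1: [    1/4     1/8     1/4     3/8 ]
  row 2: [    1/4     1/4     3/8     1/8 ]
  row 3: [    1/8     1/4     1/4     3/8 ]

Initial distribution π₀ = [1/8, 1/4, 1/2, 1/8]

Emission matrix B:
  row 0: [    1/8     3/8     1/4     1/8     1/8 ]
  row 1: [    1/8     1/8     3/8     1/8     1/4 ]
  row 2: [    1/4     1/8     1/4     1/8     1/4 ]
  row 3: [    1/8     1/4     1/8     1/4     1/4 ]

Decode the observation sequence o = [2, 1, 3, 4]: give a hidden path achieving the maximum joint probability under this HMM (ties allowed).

path = [1, 3, 3, 3]

t=0: δ = [3.125e-02, 9.375e-02, 1.250e-01, 1.562e-02]  (obs o_0=2)
t=1: δ = [1.172e-02, 3.906e-03, 5.859e-03, 8.789e-03]  ψ = [2, 2, 2, 1]  (obs o_1=1)
t=2: δ = [3.662e-04, 5.493e-04, 3.662e-04, 8.240e-04]  ψ = [0, 0, 0, 3]  (obs o_2=3)
t=3: δ = [1.717e-05, 5.150e-05, 5.150e-05, 7.725e-05]  ψ = [1, 3, 3, 3]  (obs o_3=4)
backtrack: best end state = 3; path = [1, 3, 3, 3]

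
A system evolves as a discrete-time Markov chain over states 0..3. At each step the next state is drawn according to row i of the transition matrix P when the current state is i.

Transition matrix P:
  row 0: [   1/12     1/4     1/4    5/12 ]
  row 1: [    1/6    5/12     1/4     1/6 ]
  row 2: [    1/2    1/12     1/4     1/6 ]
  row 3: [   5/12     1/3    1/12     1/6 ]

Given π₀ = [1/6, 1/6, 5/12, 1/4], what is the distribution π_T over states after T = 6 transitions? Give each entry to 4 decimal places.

π = [0.2726, 0.2813, 0.2110, 0.2351]

t=0: π = [0.1667, 0.1667, 0.4167, 0.2500]
t=1: π = [0.3542, 0.2292, 0.2083, 0.2083]
t=2: π = [0.2587, 0.2708, 0.2153, 0.2552]
t=3: π = [0.2807, 0.2805, 0.2075, 0.2313]
t=4: π = [0.2703, 0.2815, 0.2114, 0.2368]
t=5: π = [0.2738, 0.2814, 0.2105, 0.2342]
t=6: π = [0.2726, 0.2813, 0.2110, 0.2351]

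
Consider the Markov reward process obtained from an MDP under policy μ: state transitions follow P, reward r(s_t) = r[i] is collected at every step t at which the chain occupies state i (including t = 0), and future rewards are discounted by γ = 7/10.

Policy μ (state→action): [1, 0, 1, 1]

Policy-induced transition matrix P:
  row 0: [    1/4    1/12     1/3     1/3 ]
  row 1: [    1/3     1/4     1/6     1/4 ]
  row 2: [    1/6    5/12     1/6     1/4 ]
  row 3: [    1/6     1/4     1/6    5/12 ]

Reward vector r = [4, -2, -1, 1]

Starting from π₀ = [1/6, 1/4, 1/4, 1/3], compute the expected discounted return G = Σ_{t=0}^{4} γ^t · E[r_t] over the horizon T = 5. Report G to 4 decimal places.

t=0: π = [0.1667, 0.2500, 0.2500, 0.3333], E[r] = 0.2500, γ^t·E[r] = 0.250000, running G = 0.250000
t=1: π = [0.2222, 0.2639, 0.1944, 0.3194], E[r] = 0.4861, γ^t·E[r] = 0.340278, running G = 0.590278
t=2: π = [0.2292, 0.2454, 0.2037, 0.3218], E[r] = 0.5440, γ^t·E[r] = 0.266551, running G = 0.856829
t=3: π = [0.2267, 0.2458, 0.2049, 0.3227], E[r] = 0.5330, γ^t·E[r] = 0.182814, running G = 1.039643
t=4: π = [0.2265, 0.2464, 0.2044, 0.3227], E[r] = 0.5316, γ^t·E[r] = 0.127626, running G = 1.167269

G = 1.1673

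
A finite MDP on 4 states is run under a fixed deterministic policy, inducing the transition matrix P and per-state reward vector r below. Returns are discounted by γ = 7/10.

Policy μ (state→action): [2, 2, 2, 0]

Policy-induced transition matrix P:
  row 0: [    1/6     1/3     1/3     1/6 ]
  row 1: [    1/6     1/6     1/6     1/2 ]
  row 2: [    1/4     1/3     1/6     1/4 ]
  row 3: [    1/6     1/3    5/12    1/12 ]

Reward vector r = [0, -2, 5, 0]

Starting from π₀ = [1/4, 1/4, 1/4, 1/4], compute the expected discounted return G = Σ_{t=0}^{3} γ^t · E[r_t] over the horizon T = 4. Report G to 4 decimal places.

G = 1.9063

t=0: π = [0.2500, 0.2500, 0.2500, 0.2500], E[r] = 0.7500, γ^t·E[r] = 0.750000, running G = 0.750000
t=1: π = [0.1875, 0.2917, 0.2708, 0.2500], E[r] = 0.7708, γ^t·E[r] = 0.539583, running G = 1.289583
t=2: π = [0.1892, 0.2847, 0.2604, 0.2656], E[r] = 0.7326, γ^t·E[r] = 0.358993, running G = 1.648576
t=3: π = [0.1884, 0.2859, 0.2646, 0.2611], E[r] = 0.7513, γ^t·E[r] = 0.257697, running G = 1.906273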